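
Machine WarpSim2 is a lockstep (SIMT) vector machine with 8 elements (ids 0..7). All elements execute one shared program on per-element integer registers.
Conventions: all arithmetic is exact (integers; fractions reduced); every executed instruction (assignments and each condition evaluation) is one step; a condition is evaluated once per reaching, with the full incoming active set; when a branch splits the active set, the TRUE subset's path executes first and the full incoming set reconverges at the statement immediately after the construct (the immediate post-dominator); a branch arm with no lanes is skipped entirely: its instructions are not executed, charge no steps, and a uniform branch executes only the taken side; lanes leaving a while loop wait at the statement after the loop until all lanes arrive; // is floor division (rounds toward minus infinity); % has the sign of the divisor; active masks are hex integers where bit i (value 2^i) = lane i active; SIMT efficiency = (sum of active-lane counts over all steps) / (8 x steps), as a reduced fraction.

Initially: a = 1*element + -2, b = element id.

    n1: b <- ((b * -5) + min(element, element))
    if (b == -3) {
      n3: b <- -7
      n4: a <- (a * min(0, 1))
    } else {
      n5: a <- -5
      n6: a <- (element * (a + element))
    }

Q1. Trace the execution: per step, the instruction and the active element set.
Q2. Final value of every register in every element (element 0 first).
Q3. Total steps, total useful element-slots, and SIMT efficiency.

step 0: b <- ((b * -5) + min(element, element)) 0xff
step 1: eval (b == -3)               0xff
step 2: a <- -5                      0xff
step 3: a <- (element * (a + element)) 0xff

Answer: 4 steps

a: 0,-4,-6,-6,-4,0,6,14
b: 0,-4,-8,-12,-16,-20,-24,-28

steps = 4; useful = 32; efficiency = 32/32 = 1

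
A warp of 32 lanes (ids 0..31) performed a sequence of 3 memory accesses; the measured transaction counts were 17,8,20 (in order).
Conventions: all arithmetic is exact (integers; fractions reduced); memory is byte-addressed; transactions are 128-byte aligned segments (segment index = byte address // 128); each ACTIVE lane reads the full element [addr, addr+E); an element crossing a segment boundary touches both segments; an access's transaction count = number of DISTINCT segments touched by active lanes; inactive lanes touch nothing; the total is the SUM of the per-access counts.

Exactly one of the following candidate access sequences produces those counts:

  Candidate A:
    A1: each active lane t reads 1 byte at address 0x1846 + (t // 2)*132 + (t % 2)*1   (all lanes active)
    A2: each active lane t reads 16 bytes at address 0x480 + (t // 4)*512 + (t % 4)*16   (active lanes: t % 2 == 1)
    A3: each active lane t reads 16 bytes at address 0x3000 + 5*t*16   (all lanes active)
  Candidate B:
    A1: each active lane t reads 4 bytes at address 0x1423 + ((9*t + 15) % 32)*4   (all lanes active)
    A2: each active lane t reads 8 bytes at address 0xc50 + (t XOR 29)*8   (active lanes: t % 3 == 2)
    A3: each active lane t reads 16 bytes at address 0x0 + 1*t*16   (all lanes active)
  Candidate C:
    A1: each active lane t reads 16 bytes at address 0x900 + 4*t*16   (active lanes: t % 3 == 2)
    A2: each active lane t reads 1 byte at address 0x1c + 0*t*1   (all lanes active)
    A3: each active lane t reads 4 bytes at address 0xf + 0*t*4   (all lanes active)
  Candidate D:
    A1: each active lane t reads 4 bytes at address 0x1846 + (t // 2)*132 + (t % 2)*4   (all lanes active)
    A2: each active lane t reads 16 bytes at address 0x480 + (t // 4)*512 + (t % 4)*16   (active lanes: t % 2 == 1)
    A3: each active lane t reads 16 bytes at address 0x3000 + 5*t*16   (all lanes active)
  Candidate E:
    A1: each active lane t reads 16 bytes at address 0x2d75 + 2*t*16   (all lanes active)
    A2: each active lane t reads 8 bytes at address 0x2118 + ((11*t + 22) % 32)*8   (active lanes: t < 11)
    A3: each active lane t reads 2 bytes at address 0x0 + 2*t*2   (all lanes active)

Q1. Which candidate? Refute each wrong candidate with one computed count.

A: A1 gives 16 transactions, not 17
B: A1 gives 2 transactions, not 17
C: A1 gives 10 transactions, not 17
E: A1 gives 9 transactions, not 17
D: all counts match (17,8,20)

Answer: D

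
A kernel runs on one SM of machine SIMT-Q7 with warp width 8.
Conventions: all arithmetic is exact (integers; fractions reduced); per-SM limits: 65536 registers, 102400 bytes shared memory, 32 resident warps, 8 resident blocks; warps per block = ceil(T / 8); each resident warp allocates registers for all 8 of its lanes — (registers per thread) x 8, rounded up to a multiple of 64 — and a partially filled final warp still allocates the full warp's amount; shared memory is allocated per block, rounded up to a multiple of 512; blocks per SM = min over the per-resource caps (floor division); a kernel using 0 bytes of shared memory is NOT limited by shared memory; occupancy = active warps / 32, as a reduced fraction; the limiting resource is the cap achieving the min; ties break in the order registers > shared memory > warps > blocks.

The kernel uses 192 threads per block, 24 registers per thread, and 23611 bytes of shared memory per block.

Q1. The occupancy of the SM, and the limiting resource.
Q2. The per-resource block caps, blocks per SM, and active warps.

Answer: occupancy 3/4, limited by warps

registers: 14 blocks
shared memory: 4 blocks
warps: 1 block
blocks: 8 blocks

Answer: 1 block, 24 active warps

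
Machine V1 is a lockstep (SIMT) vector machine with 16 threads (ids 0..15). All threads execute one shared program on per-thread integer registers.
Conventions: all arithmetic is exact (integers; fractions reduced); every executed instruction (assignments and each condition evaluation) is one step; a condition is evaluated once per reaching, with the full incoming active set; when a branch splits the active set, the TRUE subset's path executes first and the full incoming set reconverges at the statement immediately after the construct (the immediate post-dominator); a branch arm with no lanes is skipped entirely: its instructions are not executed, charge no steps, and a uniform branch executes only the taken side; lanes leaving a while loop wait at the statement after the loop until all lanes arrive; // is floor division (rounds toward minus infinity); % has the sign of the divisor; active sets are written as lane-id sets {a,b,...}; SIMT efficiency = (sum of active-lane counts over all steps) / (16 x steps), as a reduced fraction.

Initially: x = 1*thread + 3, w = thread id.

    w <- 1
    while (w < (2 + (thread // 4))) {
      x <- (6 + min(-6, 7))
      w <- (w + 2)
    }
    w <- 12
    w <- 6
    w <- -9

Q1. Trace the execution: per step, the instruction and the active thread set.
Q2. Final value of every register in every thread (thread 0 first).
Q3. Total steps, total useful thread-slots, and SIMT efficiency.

step 0: w <- 1                       {0,1,2,3,4,5,6,7,8,9,10,11,12,13,14,15}
step 1: eval (w < (2 + (thread // 4))) {0,1,2,3,4,5,6,7,8,9,10,11,12,13,14,15}
step 2: x <- (6 + min(-6, 7))        {0,1,2,3,4,5,6,7,8,9,10,11,12,13,14,15}
step 3: w <- (w + 2)                 {0,1,2,3,4,5,6,7,8,9,10,11,12,13,14,15}
step 4: eval (w < (2 + (thread // 4))) {0,1,2,3,4,5,6,7,8,9,10,11,12,13,14,15}
step 5: x <- (6 + min(-6, 7))        {8,9,10,11,12,13,14,15}
step 6: w <- (w + 2)                 {8,9,10,11,12,13,14,15}
step 7: eval (w < (2 + (thread // 4))) {8,9,10,11,12,13,14,15}
step 8: w <- 12                      {0,1,2,3,4,5,6,7,8,9,10,11,12,13,14,15}
step 9: w <- 6                       {0,1,2,3,4,5,6,7,8,9,10,11,12,13,14,15}
step 10: w <- -9                      {0,1,2,3,4,5,6,7,8,9,10,11,12,13,14,15}

Answer: 11 steps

x: 0,0,0,0,0,0,0,0,0,0,0,0,0,0,0,0
w: -9,-9,-9,-9,-9,-9,-9,-9,-9,-9,-9,-9,-9,-9,-9,-9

steps = 11; useful = 152; efficiency = 152/176 = 19/22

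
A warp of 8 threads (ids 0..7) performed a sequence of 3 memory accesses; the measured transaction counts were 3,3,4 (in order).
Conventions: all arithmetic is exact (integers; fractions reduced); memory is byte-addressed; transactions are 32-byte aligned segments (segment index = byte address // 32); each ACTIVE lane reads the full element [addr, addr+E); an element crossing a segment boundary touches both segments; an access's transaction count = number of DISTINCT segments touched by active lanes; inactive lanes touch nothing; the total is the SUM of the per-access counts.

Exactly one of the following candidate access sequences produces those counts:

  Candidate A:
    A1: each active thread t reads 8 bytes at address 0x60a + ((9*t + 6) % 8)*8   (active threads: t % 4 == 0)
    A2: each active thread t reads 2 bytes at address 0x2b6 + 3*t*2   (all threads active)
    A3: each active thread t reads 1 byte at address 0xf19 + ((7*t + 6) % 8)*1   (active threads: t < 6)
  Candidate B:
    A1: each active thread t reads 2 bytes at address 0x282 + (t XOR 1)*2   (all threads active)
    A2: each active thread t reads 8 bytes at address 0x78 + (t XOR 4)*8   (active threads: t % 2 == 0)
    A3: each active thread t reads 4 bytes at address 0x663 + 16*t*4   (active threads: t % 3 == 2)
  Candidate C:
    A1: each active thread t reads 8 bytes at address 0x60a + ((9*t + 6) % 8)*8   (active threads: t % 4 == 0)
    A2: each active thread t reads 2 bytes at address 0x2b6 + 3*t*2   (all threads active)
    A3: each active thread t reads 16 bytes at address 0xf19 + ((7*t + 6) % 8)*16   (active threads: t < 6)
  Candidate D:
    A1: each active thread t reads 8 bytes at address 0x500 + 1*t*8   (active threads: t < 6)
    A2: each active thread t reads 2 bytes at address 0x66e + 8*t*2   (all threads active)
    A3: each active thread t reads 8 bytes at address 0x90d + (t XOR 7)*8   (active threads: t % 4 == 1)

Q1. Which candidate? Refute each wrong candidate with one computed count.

A: A3 gives 1 transaction, not 4
B: A1 gives 1 transaction, not 3
D: A1 gives 2 transactions, not 3
C: all counts match (3,3,4)

Answer: C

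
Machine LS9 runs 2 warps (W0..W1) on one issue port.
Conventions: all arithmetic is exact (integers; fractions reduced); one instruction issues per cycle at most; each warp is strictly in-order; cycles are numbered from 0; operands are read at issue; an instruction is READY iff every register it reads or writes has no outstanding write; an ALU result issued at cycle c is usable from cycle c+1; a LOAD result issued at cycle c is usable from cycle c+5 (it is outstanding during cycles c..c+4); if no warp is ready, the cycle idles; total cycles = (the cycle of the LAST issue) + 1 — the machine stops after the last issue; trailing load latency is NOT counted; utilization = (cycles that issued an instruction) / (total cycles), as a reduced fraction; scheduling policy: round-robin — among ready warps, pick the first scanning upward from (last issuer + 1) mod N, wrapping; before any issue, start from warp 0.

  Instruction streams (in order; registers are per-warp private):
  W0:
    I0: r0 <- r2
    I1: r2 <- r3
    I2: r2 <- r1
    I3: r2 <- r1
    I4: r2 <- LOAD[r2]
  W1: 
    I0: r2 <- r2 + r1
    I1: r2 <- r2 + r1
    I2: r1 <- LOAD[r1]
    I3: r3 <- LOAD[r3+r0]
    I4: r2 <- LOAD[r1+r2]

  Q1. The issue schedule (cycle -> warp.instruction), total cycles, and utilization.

cycle 0: W0.I0
cycle 1: W1.I0
cycle 2: W0.I1
cycle 3: W1.I1
cycle 4: W0.I2
cycle 5: W1.I2
cycle 6: W0.I3
cycle 7: W1.I3
cycle 8: W0.I4
cycle 9: idle
cycle 10: W1.I4

Answer: 11 cycles, utilization 10/11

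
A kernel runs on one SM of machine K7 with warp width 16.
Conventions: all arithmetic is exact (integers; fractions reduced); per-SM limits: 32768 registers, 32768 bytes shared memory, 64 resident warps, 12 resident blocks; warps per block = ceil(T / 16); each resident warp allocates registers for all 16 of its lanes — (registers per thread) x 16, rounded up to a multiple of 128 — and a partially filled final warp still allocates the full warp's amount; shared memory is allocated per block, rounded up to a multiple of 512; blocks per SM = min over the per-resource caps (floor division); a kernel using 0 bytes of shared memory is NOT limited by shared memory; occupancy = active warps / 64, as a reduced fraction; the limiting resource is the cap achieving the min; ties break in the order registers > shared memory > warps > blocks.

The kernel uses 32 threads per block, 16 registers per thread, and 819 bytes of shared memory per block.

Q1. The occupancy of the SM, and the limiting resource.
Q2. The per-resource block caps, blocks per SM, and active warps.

Answer: occupancy 3/8, limited by blocks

registers: 64 blocks
shared memory: 32 blocks
warps: 32 blocks
blocks: 12 blocks

Answer: 12 blocks, 24 active warps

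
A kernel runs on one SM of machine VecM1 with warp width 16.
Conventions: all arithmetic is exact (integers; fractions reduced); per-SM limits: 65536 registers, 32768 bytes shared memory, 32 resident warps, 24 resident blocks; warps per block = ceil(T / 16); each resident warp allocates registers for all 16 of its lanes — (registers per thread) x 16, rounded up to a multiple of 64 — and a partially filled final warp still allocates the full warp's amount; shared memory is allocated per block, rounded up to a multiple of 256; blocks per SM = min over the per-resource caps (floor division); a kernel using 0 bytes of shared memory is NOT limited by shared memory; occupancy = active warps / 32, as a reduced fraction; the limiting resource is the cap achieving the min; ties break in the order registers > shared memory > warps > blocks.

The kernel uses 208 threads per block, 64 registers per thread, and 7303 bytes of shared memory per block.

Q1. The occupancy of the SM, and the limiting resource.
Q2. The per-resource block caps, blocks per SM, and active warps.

Answer: occupancy 13/16, limited by warps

registers: 4 blocks
shared memory: 4 blocks
warps: 2 blocks
blocks: 24 blocks

Answer: 2 blocks, 26 active warps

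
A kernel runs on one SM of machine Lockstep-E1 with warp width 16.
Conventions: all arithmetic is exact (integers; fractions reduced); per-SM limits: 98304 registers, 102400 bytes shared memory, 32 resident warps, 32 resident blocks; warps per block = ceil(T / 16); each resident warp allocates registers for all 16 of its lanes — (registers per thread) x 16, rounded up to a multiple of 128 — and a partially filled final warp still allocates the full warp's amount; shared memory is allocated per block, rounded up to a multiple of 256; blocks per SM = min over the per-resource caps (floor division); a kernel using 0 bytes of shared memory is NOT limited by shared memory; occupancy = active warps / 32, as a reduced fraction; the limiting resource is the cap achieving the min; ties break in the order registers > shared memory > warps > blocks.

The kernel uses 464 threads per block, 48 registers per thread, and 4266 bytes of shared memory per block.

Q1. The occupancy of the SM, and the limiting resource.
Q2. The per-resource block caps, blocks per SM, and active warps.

Answer: occupancy 29/32, limited by warps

registers: 4 blocks
shared memory: 23 blocks
warps: 1 block
blocks: 32 blocks

Answer: 1 block, 29 active warps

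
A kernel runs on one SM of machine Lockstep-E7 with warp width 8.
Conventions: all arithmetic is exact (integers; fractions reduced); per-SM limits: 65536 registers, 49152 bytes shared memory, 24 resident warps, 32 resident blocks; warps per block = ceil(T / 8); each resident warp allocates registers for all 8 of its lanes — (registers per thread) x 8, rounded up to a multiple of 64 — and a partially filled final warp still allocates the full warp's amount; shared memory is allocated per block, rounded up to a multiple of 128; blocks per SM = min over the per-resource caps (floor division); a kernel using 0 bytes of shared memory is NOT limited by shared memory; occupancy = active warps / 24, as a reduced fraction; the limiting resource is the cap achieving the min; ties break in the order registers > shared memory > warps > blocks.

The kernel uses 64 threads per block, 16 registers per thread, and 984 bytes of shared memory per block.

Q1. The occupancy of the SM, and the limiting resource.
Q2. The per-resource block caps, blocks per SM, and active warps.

Answer: occupancy 1, limited by warps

registers: 64 blocks
shared memory: 48 blocks
warps: 3 blocks
blocks: 32 blocks

Answer: 3 blocks, 24 active warps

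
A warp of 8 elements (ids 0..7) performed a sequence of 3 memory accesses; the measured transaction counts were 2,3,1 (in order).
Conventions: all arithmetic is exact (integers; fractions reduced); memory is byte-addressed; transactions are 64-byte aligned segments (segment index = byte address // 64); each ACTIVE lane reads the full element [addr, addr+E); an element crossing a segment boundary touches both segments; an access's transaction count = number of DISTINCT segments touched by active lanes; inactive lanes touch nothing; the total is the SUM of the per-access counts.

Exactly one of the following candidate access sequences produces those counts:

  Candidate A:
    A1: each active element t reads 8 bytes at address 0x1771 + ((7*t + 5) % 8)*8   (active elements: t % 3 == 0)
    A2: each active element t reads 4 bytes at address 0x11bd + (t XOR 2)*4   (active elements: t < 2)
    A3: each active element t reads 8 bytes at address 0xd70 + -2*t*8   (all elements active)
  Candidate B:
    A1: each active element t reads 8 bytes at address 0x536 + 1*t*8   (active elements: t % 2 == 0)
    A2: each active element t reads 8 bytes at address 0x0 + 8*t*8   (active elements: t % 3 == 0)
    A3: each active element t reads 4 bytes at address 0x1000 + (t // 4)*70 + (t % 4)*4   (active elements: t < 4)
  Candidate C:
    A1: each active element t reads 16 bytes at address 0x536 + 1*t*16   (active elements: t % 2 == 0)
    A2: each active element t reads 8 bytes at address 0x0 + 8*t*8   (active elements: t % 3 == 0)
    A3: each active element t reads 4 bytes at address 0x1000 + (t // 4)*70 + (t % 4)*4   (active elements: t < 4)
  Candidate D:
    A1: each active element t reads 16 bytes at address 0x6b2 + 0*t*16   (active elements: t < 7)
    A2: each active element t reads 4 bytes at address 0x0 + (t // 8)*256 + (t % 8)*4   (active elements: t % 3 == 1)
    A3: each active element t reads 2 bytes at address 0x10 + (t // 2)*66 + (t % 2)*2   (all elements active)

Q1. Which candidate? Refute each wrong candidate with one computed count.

A: A1 gives 1 transaction, not 2
C: A1 gives 3 transactions, not 2
D: A2 gives 1 transaction, not 3
B: all counts match (2,3,1)

Answer: B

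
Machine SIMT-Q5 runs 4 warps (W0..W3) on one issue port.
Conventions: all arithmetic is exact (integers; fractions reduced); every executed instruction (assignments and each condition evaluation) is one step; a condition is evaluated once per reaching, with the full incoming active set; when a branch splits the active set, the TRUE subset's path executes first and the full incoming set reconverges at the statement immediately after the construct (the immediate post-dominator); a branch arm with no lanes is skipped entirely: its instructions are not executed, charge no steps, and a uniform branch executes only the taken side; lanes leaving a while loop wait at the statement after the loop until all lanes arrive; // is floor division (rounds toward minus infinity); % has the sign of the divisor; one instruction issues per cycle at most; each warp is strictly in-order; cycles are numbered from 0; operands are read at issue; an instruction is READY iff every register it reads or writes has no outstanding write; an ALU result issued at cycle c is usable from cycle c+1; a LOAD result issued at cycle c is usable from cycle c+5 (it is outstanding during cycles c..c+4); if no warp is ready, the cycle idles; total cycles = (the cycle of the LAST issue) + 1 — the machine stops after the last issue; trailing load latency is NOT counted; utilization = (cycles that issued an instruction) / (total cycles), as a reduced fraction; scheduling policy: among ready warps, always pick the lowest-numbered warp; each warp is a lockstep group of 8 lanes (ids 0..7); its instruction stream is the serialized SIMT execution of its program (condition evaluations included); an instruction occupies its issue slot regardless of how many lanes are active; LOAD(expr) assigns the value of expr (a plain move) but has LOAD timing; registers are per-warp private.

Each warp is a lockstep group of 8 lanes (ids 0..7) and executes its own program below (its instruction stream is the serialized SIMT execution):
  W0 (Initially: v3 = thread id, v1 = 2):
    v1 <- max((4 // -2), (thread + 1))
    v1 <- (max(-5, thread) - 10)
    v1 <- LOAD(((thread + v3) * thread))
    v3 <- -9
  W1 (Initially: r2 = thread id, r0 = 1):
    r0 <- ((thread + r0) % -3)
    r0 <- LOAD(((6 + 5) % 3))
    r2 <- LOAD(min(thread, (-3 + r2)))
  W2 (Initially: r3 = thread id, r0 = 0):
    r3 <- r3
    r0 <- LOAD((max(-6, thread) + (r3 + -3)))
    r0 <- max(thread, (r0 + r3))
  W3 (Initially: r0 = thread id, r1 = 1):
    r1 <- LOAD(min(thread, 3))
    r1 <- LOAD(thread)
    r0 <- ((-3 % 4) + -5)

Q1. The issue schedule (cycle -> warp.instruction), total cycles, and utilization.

cycle 0: W0.I0
cycle 1: W0.I1
cycle 2: W0.I2
cycle 3: W0.I3
cycle 4: W1.I0
cycle 5: W1.I1
cycle 6: W1.I2
cycle 7: W2.I0
cycle 8: W2.I1
cycle 9: W3.I0
cycle 10: idle
cycle 11: idle
cycle 12: idle
cycle 13: W2.I2
cycle 14: W3.I1
cycle 15: W3.I2

Answer: 16 cycles, utilization 13/16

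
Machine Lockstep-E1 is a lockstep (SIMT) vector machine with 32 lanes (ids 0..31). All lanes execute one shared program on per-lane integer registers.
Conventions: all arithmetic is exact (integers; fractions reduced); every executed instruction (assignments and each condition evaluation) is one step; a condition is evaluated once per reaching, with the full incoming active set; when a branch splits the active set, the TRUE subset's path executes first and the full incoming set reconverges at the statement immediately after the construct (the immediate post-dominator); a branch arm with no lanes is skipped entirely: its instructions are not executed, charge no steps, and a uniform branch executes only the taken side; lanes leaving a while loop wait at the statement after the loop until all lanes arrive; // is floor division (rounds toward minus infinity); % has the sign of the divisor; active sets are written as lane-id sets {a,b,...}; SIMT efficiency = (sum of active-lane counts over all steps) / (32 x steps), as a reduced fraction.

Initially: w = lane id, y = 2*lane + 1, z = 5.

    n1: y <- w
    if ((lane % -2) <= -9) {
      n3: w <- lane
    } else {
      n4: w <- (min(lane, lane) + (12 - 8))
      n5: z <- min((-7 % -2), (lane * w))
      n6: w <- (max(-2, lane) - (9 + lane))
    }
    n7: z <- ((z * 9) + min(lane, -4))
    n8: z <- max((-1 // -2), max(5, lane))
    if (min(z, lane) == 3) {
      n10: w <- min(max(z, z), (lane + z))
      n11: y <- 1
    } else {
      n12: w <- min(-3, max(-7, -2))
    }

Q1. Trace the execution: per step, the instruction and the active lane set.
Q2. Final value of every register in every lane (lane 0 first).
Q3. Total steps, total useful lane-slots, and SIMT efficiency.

step 0: y <- w                       {0,1,2,3,4,5,6,7,8,9,10,11,12,13,14,15,16,17,18,19,20,21,22,23,24,25,26,27,28,29,30,31}
step 1: eval ((lane % -2) <= -9)     {0,1,2,3,4,5,6,7,8,9,10,11,12,13,14,15,16,17,18,19,20,21,22,23,24,25,26,27,28,29,30,31}
step 2: w <- (min(lane, lane) + (12 - 8)) {0,1,2,3,4,5,6,7,8,9,10,11,12,13,14,15,16,17,18,19,20,21,22,23,24,25,26,27,28,29,30,31}
step 3: z <- min((-7 % -2), (lane * w)) {0,1,2,3,4,5,6,7,8,9,10,11,12,13,14,15,16,17,18,19,20,21,22,23,24,25,26,27,28,29,30,31}
step 4: w <- (max(-2, lane) - (9 + lane)) {0,1,2,3,4,5,6,7,8,9,10,11,12,13,14,15,16,17,18,19,20,21,22,23,24,25,26,27,28,29,30,31}
step 5: z <- ((z * 9) + min(lane, -4)) {0,1,2,3,4,5,6,7,8,9,10,11,12,13,14,15,16,17,18,19,20,21,22,23,24,25,26,27,28,29,30,31}
step 6: z <- max((-1 // -2), max(5, lane)) {0,1,2,3,4,5,6,7,8,9,10,11,12,13,14,15,16,17,18,19,20,21,22,23,24,25,26,27,28,29,30,31}
step 7: eval (min(z, lane) == 3)     {0,1,2,3,4,5,6,7,8,9,10,11,12,13,14,15,16,17,18,19,20,21,22,23,24,25,26,27,28,29,30,31}
step 8: w <- min(max(z, z), (lane + z)) {3}
step 9: y <- 1                       {3}
step 10: w <- min(-3, max(-7, -2))    {0,1,2,4,5,6,7,8,9,10,11,12,13,14,15,16,17,18,19,20,21,22,23,24,25,26,27,28,29,30,31}

Answer: 11 steps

w: -3,-3,-3,5,-3,-3,-3,-3,-3,-3,-3,-3,-3,-3,-3,-3,-3,-3,-3,-3,-3,-3,-3,-3,-3,-3,-3,-3,-3,-3,-3,-3
y: 0,1,2,1,4,5,6,7,8,9,10,11,12,13,14,15,16,17,18,19,20,21,22,23,24,25,26,27,28,29,30,31
z: 5,5,5,5,5,5,6,7,8,9,10,11,12,13,14,15,16,17,18,19,20,21,22,23,24,25,26,27,28,29,30,31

steps = 11; useful = 289; efficiency = 289/352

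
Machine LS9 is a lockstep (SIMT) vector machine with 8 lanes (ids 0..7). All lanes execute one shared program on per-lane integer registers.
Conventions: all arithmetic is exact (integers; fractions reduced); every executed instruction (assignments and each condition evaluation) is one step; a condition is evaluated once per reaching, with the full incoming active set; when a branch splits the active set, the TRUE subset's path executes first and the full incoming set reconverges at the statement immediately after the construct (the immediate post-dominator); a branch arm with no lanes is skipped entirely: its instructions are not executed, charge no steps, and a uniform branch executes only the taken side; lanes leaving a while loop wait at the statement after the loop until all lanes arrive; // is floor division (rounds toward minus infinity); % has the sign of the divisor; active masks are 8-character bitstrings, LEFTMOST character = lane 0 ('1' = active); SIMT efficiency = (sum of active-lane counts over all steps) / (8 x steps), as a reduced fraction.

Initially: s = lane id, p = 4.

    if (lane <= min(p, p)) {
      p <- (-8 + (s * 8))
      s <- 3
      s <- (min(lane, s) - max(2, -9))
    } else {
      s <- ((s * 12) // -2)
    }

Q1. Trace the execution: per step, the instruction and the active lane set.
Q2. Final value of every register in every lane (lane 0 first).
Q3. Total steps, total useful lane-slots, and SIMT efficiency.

step 0: eval (lane <= min(p, p))     11111111
step 1: p <- (-8 + (s * 8))          11111000
step 2: s <- 3                       11111000
step 3: s <- (min(lane, s) - max(2, -9)) 11111000
step 4: s <- ((s * 12) // -2)        00000111

Answer: 5 steps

s: -2,-1,0,1,1,-30,-36,-42
p: -8,0,8,16,24,4,4,4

steps = 5; useful = 26; efficiency = 26/40 = 13/20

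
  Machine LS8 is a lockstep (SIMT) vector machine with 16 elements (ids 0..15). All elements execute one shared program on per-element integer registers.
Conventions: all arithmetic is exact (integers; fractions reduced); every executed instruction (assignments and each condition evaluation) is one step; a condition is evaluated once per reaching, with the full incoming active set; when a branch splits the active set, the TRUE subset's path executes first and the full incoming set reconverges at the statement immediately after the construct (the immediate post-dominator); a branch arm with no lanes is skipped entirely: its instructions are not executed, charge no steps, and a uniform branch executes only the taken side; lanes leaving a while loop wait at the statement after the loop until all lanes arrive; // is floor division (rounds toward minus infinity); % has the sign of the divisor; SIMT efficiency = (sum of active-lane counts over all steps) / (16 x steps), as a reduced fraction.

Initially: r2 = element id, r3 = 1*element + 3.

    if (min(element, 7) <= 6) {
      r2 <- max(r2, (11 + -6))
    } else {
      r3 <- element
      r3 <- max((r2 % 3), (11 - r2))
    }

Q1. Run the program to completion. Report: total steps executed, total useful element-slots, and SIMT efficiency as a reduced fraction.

Answer: 4 steps, 41 useful, 41/64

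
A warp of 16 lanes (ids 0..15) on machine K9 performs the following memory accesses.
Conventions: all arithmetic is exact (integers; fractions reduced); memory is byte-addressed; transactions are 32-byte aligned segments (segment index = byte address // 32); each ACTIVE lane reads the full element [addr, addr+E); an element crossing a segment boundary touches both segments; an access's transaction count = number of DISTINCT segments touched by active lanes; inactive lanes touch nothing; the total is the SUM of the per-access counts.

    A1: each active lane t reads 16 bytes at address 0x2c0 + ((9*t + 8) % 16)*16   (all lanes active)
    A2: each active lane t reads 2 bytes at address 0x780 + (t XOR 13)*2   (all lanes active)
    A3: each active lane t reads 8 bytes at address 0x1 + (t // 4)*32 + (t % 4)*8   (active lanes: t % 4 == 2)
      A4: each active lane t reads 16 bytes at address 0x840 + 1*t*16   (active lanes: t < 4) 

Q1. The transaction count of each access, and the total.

A1: 8 transactions
A2: 1 transaction
A3: 4 transactions
A4: 2 transactions

Answer: 8,1,4,2; total 15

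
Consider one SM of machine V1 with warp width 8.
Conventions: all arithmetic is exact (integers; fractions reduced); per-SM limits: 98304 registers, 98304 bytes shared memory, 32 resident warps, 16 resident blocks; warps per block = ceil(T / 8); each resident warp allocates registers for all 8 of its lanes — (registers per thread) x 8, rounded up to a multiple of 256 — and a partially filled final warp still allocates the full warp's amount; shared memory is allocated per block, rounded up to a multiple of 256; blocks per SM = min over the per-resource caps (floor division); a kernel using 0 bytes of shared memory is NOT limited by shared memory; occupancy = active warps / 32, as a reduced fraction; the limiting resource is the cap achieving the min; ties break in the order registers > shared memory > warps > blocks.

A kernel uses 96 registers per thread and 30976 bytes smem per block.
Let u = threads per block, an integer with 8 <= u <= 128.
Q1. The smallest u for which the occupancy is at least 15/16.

Answer: u = 73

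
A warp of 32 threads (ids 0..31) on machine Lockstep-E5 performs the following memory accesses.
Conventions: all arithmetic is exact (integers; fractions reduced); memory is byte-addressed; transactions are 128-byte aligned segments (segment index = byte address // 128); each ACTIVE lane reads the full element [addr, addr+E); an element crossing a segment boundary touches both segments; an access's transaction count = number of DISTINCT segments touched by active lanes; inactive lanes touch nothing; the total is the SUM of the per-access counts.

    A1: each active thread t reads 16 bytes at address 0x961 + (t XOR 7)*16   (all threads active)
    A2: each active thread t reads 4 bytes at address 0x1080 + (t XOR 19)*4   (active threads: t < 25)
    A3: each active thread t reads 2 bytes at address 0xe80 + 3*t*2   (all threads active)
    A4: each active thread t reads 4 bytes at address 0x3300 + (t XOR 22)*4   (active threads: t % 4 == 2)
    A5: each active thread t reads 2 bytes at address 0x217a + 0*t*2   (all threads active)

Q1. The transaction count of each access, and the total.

A1: 5 transactions
A2: 1 transaction
A3: 2 transactions
A4: 1 transaction
A5: 1 transaction

Answer: 5,1,2,1,1; total 10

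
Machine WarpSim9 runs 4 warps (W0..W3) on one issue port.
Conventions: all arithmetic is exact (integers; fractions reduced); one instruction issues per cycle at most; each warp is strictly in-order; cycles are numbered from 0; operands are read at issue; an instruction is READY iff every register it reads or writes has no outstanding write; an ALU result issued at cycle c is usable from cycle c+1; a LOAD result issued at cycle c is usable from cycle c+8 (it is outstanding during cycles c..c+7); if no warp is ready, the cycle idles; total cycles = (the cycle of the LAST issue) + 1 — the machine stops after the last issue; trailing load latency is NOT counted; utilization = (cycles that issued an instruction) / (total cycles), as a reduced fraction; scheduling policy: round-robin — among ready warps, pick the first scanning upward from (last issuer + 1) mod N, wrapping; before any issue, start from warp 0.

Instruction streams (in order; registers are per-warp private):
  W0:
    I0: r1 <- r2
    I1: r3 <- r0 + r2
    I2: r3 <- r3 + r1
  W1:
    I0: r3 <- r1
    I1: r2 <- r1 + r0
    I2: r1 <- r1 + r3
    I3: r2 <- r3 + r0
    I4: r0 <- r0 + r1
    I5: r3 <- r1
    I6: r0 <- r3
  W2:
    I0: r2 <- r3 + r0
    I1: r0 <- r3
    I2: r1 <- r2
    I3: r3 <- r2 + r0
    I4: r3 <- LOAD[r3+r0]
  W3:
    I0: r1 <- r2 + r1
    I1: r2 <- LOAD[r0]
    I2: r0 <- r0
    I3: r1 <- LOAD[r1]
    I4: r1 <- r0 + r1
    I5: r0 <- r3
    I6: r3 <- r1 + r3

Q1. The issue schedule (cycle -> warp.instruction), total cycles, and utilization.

cycle 0: W0.I0
cycle 1: W1.I0
cycle 2: W2.I0
cycle 3: W3.I0
cycle 4: W0.I1
cycle 5: W1.I1
cycle 6: W2.I1
cycle 7: W3.I1
cycle 8: W0.I2
cycle 9: W1.I2
cycle 10: W2.I2
cycle 11: W3.I2
cycle 12: W1.I3
cycle 13: W2.I3
cycle 14: W3.I3
cycle 15: W1.I4
cycle 16: W2.I4
cycle 17: W1.I5
cycle 18: W1.I6
cycle 19: idle
cycle 20: idle
cycle 21: idle
cycle 22: W3.I4
cycle 23: W3.I5
cycle 24: W3.I6

Answer: 25 cycles, utilization 22/25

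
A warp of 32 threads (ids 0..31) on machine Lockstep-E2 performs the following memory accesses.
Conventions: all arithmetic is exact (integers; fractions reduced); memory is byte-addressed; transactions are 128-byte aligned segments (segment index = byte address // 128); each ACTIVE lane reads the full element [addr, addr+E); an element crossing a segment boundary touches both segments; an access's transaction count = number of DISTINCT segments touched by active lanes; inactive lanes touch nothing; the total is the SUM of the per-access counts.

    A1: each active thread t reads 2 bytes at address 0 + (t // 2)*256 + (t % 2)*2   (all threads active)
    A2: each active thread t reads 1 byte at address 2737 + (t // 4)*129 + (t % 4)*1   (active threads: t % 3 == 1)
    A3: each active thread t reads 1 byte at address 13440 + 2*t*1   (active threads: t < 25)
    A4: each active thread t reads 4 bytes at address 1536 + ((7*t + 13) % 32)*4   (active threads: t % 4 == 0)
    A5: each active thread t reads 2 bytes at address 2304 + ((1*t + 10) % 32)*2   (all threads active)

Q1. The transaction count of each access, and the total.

A1: 16 transactions
A2: 8 transactions
A3: 1 transaction
A4: 1 transaction
A5: 1 transaction

Answer: 16,8,1,1,1; total 27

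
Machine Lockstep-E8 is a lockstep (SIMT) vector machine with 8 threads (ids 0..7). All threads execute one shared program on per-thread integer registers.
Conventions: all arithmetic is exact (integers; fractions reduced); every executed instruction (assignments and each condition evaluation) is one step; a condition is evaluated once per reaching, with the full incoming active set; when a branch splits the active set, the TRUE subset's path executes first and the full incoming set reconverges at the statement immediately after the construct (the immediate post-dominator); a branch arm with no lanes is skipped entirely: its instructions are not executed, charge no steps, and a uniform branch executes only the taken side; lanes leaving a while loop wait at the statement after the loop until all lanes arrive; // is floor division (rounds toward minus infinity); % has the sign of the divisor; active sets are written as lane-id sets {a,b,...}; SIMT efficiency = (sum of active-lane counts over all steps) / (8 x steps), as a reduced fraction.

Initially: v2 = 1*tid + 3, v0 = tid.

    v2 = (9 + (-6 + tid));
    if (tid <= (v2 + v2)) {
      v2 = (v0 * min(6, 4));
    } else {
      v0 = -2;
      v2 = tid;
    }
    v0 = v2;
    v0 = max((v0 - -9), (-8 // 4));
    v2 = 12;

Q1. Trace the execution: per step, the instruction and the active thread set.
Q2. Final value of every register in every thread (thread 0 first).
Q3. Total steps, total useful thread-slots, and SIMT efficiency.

step 0: v2 <- (9 + (-6 + tid))       {0,1,2,3,4,5,6,7}
step 1: eval (tid <= (v2 + v2))      {0,1,2,3,4,5,6,7}
step 2: v2 <- (v0 * min(6, 4))       {0,1,2,3,4,5,6,7}
step 3: v0 <- v2                     {0,1,2,3,4,5,6,7}
step 4: v0 <- max((v0 - -9), (-8 // 4)) {0,1,2,3,4,5,6,7}
step 5: v2 <- 12                     {0,1,2,3,4,5,6,7}

Answer: 6 steps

v2: 12,12,12,12,12,12,12,12
v0: 9,13,17,21,25,29,33,37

steps = 6; useful = 48; efficiency = 48/48 = 1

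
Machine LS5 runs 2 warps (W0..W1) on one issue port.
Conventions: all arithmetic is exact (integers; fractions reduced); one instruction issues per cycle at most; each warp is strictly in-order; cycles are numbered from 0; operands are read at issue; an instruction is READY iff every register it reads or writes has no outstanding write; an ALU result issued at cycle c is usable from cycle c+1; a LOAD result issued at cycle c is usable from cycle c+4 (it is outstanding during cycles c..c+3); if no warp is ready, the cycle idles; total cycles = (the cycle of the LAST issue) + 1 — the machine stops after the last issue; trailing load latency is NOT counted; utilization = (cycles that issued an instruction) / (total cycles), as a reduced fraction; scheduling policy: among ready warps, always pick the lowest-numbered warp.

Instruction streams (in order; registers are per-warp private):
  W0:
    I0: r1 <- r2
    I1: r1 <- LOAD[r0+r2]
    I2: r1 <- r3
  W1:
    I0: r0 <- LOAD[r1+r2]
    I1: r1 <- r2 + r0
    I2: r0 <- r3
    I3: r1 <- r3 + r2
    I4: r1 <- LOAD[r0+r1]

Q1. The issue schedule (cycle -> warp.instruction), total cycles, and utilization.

cycle 0: W0.I0
cycle 1: W0.I1
cycle 2: W1.I0
cycle 3: idle
cycle 4: idle
cycle 5: W0.I2
cycle 6: W1.I1
cycle 7: W1.I2
cycle 8: W1.I3
cycle 9: W1.I4

Answer: 10 cycles, utilization 4/5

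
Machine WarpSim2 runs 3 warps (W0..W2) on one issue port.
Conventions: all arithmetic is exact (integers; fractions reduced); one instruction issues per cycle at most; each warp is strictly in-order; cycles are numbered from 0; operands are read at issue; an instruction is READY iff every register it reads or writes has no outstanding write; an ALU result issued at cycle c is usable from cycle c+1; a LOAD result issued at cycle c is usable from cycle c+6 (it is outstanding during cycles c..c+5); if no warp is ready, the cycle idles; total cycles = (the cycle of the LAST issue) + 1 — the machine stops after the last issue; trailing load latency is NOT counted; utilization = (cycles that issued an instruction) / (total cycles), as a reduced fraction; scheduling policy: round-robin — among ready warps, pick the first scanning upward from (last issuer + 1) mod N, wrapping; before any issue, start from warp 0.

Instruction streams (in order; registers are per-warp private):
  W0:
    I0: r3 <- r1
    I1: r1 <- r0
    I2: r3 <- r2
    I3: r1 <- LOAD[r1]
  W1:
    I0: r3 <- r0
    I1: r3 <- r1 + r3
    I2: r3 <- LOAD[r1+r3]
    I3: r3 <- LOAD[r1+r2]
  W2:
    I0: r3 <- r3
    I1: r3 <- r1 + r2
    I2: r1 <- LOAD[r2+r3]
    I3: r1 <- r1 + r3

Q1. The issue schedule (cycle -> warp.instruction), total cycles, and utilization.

cycle 0: W0.I0
cycle 1: W1.I0
cycle 2: W2.I0
cycle 3: W0.I1
cycle 4: W1.I1
cycle 5: W2.I1
cycle 6: W0.I2
cycle 7: W1.I2
cycle 8: W2.I2
cycle 9: W0.I3
cycle 10: idle
cycle 11: idle
cycle 12: idle
cycle 13: W1.I3
cycle 14: W2.I3

Answer: 15 cycles, utilization 4/5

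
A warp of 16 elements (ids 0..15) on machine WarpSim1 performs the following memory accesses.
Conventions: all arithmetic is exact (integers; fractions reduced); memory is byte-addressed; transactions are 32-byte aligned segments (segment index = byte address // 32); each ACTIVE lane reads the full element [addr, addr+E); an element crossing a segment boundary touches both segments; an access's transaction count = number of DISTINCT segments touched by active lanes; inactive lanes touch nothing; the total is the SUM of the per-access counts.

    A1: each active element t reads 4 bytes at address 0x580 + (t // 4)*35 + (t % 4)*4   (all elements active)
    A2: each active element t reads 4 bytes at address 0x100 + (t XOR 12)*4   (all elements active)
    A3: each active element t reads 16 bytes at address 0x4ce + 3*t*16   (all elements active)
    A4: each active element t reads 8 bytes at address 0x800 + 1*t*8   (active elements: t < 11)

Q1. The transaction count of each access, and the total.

A1: 4 transactions
A2: 2 transactions
A3: 24 transactions
A4: 3 transactions

Answer: 4,2,24,3; total 33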